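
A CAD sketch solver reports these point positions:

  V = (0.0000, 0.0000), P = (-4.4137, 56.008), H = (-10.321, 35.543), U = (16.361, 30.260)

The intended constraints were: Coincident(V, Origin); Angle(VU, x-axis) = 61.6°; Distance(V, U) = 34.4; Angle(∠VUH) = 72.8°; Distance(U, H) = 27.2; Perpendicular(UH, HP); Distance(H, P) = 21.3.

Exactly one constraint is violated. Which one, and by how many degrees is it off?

Perpendicular(UH, HP) — off by 4.90°.

V = (0.00, 0.00) ✓; VU at 61.60° ✓; |VU| = 34.40 ✓; ∠VUH = 72.80° ✓; |UH| = 27.20 ✓; ∠(UH, HP) = 94.90° ✗; |HP| = 21.30 ✓.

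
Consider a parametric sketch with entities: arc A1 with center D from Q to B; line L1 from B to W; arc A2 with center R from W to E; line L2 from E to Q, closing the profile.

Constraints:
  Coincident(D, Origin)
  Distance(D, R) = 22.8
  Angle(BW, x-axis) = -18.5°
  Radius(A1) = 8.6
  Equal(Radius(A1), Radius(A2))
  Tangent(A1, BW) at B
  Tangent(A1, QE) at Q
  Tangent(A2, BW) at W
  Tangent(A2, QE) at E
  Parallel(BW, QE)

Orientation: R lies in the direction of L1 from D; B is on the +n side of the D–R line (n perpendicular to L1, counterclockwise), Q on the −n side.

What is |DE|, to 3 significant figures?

24.4

The slot axis is L1's direction at -18.5°, so u = (cos -18.5°, sin -18.5°) = (0.948, -0.317) and n = (−sin -18.5°, cos -18.5°) = (0.317, 0.948). D is at the origin and R lies 22.8 along u from D, so R = 22.8·u = (21.6, -7.23). Tangency of A1 to both parallel lines with radius 8.6 puts B and Q at D ± 8.6·n: B = (2.73, 8.16), Q = (-2.73, -8.16). Equal radii place W and E the same way about R: W = R + 8.6·n = (24.4, 0.921), E = R − 8.6·n = (18.9, -15.4). Then |DE| = |E − D| = 24.4.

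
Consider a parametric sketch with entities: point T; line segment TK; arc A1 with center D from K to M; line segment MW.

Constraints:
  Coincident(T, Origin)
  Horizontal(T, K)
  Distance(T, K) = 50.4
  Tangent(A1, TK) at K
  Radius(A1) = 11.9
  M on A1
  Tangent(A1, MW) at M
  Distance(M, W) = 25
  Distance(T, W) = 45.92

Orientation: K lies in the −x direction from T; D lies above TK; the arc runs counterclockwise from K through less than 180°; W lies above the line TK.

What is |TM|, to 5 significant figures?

39.899

T is at the origin; TK is horizontal with |TK| = 50.4 and K on the −x side, so K = (-50.400, 0.0000). A1 meets TK tangentially, so DK is at right angles to TK, so D = K + (0, 11.9) = (-50.400, 11.900). Since DM ⟂ MW (tangency), |DW| = √(11.9² + 25.0²) = 27.688 regardless of where M sits on A1. So W lies on both circle(T, 45.92) and circle(D, 27.688); the above-TK intersection is W = (-32.185, 32.753). M is the foot of the tangent from W: M = (-38.943, 8.6834).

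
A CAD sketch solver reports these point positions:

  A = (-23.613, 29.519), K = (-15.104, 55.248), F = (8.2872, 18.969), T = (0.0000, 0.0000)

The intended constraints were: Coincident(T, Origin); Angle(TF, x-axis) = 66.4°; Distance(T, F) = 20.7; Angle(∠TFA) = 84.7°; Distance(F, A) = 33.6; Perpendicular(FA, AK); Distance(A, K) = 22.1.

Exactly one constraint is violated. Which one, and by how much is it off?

Distance(A, K) = 22.1 — off by 5.00.

T = (0.00, 0.00) ✓; TF at 66.40° ✓; |TF| = 20.70 ✓; ∠TFA = 84.70° ✓; |FA| = 33.60 ✓; ∠(FA, AK) = 90.00° ✓; |AK| = 27.10 ✗.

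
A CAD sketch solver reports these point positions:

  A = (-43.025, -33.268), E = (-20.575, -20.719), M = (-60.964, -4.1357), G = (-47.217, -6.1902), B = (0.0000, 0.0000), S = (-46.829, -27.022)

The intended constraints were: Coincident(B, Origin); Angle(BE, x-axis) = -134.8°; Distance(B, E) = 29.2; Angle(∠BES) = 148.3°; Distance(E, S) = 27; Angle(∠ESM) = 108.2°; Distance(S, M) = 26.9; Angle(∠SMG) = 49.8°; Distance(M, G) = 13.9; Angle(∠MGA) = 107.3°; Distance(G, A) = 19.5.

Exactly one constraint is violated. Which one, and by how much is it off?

Distance(G, A) = 19.5 — off by 7.90.

B = (0.00, 0.00) ✓; BE at -134.8° ✓; |BE| = 29.20 ✓; ∠BES = 148.3° ✓; |ES| = 27.00 ✓; ∠ESM = 108.2° ✓; |SM| = 26.90 ✓; ∠SMG = 49.80° ✓; |MG| = 13.90 ✓; ∠MGA = 107.3° ✓; |GA| = 27.40 ✗.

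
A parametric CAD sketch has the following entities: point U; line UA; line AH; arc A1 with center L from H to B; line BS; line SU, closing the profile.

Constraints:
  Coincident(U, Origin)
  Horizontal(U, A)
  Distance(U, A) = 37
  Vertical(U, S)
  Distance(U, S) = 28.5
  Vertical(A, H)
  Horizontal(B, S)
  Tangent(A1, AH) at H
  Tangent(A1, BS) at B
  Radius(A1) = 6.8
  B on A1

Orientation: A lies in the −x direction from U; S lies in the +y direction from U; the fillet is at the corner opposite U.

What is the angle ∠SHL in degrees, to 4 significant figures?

10.41°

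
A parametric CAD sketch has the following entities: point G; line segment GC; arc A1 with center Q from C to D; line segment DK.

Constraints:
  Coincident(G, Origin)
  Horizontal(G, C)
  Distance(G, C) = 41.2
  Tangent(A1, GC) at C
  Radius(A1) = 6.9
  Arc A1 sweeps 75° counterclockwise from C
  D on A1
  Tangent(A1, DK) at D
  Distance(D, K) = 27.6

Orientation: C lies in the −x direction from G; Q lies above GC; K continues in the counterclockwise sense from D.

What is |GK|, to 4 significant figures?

41.95

On A1, C sits at bearing -90° from Q; a 75° counterclockwise sweep puts D at bearing -15°, so D = Q + 6.9·(cos -15°, sin -15°) = (-34.54, 5.114). Tangency of A1 to DK means the radius QD is perpendicular to DK, so DK runs along (−sin -15°, cos -15°); with |DK| = 27.6, K = (-27.39, 31.77). Then |GK| = |K − G| = 41.95.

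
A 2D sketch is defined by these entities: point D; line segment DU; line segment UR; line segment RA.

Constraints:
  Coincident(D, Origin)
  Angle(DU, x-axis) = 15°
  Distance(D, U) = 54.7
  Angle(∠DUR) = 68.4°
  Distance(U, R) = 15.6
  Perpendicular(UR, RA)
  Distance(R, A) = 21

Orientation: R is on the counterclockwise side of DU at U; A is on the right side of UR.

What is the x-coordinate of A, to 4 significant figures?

60.39

D is at the origin; DU runs at 15.0° with length 54.7, so U = 54.7·(cos 15.0°, sin 15.0°) = (52.84, 14.16). ∠DUR = 68.4°, so UR runs at 15.0° + (180° − 68.4°) = 126.6° from the x-axis; with |UR| = 15.6, R = U + 15.6·(cos 126.6°, sin 126.6°) = (43.54, 26.68). UR is perpendicular to RA; with |RA| = 21.0 on the right of UR, A = R + 21.0·(0.8028, 0.5962) = (60.39, 39.20). So A.x = 60.39.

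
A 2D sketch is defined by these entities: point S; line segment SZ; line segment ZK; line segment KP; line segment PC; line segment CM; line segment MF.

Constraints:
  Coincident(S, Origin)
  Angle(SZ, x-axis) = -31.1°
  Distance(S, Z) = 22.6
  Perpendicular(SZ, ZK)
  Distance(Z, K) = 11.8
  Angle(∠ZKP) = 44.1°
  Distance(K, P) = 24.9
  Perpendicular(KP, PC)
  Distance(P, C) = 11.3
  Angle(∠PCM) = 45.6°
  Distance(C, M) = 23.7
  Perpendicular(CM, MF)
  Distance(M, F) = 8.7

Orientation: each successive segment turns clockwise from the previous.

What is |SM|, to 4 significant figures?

16.46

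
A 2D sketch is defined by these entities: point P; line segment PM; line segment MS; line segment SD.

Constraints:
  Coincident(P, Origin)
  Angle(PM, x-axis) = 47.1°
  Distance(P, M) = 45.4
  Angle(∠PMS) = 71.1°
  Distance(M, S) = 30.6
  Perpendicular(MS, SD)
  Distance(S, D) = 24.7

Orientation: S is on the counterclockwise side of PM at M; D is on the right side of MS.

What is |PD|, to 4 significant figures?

69.49

P is at the origin; PM runs at 47.1° with length 45.4, so M = 45.4·(cos 47.1°, sin 47.1°) = (30.90, 33.26). ∠PMS = 71.1°, so MS runs at 47.1° + (180° − 71.1°) = 156.0° from the x-axis; with |MS| = 30.6, S = M + 30.6·(cos 156.0°, sin 156.0°) = (2.950, 45.70). MS is perpendicular to SD; with |SD| = 24.7 on the right of MS, D = S + 24.7·(0.4067, 0.9135) = (13.00, 68.27). Then |PD| = |D − P| = 69.49.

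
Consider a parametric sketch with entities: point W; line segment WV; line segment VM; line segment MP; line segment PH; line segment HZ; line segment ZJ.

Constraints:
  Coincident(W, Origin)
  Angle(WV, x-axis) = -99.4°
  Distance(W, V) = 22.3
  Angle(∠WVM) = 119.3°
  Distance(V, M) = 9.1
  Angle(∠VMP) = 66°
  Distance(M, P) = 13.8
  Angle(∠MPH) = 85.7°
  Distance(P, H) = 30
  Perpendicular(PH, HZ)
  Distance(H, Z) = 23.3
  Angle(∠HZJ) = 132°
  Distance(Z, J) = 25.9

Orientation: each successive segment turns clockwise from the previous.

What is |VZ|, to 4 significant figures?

25.12

W is at the origin; WV runs at -99.4° with length 22.3, so V = (-3.642, -22.00). ∠WVM = 119.3° gives VM at -160.1° from the x-axis; with |VM| = 9.1, M = (-12.20, -25.10). ∠VMP = 66.0° gives MP at 85.90° from the x-axis; with |MP| = 13.8, P = (-11.21, -11.33). ∠MPH = 85.7° gives PH at -8.400° from the x-axis; with |PH| = 30.0, H = (18.47, -15.72). PH is perpendicular to HZ, so HZ runs at -98.40°; with |HZ| = 23.3, Z = (15.06, -38.77). Then |VZ| = |Z − V| = 25.12.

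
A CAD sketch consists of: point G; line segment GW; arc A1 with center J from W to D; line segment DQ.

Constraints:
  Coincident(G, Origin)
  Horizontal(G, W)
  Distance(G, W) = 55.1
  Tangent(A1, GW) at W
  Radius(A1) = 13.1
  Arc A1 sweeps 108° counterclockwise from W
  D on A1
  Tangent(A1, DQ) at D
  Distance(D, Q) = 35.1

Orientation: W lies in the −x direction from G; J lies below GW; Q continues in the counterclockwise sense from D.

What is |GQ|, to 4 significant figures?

75.96

G is at the origin; G and W share the same y with |GW| = 55.1 and W on the −x side, so W = (-55.10, 0.000). Since A1 is tangent to GW there, JW ⟂ GW, so J = W + (0, -13.1) = (-55.10, -13.10). On A1, W sits at bearing 90° from J; a 108° counterclockwise sweep puts D at bearing 198°, so D = J + 13.1·(cos 198°, sin 198°) = (-67.56, -17.15). Tangency of A1 to DQ means the radius JD is perpendicular to DQ, so DQ runs along (−sin 198°, cos 198°); with |DQ| = 35.1, Q = (-56.71, -50.53). Then |GQ| = |Q − G| = 75.96.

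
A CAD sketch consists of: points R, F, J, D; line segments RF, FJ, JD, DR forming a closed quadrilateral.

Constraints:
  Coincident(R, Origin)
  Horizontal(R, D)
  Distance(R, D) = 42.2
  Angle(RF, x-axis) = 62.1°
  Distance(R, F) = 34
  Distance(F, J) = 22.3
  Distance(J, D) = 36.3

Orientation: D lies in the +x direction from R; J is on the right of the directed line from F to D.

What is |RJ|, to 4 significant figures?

11.93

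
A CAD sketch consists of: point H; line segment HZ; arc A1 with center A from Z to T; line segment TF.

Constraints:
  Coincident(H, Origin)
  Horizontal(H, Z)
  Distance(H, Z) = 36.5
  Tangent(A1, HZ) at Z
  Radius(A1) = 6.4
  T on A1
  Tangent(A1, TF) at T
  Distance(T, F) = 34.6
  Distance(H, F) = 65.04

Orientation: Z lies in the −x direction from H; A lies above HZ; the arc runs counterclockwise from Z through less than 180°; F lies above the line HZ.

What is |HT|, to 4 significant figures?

33.20

Checks: ∠(AZ, ZH) = 90.00° ✓; |AT| = 6.400 ✓; ∠(AT, TF) = 90.00° ✓; |TF| = 34.60 ✓; |HF| = 65.04 ✓.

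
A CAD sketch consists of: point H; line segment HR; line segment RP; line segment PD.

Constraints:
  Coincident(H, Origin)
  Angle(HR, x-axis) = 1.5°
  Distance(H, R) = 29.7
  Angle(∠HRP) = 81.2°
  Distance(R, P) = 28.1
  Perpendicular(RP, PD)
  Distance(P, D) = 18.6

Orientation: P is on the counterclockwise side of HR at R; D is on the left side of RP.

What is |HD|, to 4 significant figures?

25.89

H is at the origin; HR runs at 1.5° with length 29.7, so R = 29.7·(cos 1.5°, sin 1.5°) = (29.69, 0.7775). ∠HRP = 81.2°, so RP runs at 1.5° + (180° − 81.2°) = 100.3° from the x-axis; with |RP| = 28.1, P = R + 28.1·(cos 100.3°, sin 100.3°) = (24.67, 28.42). RP ⟂ PD; with |PD| = 18.6 on the left of RP, D = P + 18.6·(-0.9839, -0.1788) = (6.365, 25.10). Then |HD| = |D − H| = 25.89.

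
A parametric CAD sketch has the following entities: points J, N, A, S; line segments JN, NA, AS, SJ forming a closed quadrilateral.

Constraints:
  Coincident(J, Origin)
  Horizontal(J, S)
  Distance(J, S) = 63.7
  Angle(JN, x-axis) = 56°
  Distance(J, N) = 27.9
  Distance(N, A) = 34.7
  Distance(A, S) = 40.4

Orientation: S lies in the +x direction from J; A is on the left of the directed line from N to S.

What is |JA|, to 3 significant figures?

60.1

Checks: JN at 56.00° ✓; |NA| = 34.70 ✓; |AS| = 40.40 ✓.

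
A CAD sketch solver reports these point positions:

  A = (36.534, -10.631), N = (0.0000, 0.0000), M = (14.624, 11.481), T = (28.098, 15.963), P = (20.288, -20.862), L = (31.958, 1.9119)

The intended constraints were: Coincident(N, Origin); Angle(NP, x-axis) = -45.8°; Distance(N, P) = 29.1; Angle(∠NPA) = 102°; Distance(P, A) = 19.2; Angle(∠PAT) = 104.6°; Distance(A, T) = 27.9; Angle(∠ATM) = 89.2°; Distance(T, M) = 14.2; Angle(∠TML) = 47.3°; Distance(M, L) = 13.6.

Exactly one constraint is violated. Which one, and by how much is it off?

Distance(M, L) = 13.6 — off by 6.20.

N = (0.00, 0.00) ✓; NP at -45.80° ✓; |NP| = 29.10 ✓; ∠NPA = 102.0° ✓; |PA| = 19.20 ✓; ∠PAT = 104.6° ✓; |AT| = 27.90 ✓; ∠ATM = 89.20° ✓; |TM| = 14.20 ✓; ∠TML = 47.30° ✓; |ML| = 19.80 ✗.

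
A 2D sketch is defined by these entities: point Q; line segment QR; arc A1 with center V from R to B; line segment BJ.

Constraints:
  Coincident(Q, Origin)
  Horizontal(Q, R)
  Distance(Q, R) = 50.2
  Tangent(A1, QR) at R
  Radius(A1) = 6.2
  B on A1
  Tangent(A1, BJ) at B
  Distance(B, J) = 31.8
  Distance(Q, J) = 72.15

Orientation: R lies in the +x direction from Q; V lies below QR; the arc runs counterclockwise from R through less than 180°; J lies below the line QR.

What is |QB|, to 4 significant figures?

46.02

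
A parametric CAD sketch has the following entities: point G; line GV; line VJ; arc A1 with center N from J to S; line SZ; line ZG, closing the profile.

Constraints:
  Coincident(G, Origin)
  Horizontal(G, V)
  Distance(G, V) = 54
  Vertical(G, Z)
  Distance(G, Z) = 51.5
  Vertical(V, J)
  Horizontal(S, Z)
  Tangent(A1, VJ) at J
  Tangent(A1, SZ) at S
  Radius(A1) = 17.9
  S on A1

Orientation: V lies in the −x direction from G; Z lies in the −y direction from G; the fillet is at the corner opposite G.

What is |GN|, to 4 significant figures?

49.32

G is at the origin; G and V share the same y with |GV| = 54.0 and V on the −x side, so V = (-54.00, 0.000). GZ is vertical with |GZ| = 51.5 and Z on the −y side, so Z = (0.000, -51.50). The virtual corner opposite G is at (-54.00, -51.50). The tangent condition forces NJ to be normal to VJ and the tangent condition forces NS to be normal to SZ, with radius 17.9, so the center N sits 17.9 in from both sides at N = (-36.10, -33.60). Then |GN| = |N − G| = 49.32.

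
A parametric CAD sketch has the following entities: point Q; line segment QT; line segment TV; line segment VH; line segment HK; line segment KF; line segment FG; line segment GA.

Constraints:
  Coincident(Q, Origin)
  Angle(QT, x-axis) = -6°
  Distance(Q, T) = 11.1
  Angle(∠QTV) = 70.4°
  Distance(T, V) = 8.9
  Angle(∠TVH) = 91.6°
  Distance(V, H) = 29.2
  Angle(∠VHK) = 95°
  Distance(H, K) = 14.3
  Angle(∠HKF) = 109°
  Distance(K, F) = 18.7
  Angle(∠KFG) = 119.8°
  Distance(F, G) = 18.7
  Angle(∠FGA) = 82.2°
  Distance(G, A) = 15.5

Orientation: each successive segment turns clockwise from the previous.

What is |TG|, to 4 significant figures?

2.416

∠HKF = 109.0° gives KF at 0.000° from the x-axis; with |KF| = 18.7, F = (3.874, 16.21). ∠KFG = 119.8° gives FG at -60.20° from the x-axis; with |FG| = 18.7, G = (13.17, -0.01616). Then |TG| = |G − T| = 2.416.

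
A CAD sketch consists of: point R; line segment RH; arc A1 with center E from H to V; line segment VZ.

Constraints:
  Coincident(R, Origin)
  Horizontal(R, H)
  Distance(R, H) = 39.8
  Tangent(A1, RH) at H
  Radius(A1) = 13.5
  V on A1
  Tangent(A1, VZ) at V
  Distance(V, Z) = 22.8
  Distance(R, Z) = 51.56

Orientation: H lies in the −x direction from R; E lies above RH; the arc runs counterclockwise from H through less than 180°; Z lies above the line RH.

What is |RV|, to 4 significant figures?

32.02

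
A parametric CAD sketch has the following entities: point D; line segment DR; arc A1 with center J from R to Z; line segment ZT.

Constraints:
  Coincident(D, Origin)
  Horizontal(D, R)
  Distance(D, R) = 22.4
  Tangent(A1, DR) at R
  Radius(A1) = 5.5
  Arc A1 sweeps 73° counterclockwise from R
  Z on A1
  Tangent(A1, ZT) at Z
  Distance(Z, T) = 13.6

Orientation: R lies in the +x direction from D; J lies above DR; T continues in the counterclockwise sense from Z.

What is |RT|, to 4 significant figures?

19.26

On A1, R sits at bearing -90° from J; a 73° counterclockwise sweep puts Z at bearing -17°, so Z = J + 5.5·(cos -17°, sin -17°) = (27.66, 3.892). A1 meets ZT tangentially, so JZ is at right angles to ZT, so ZT runs along (−sin -17°, cos -17°); with |ZT| = 13.6, T = (31.64, 16.90). Then |RT| = |T − R| = 19.26.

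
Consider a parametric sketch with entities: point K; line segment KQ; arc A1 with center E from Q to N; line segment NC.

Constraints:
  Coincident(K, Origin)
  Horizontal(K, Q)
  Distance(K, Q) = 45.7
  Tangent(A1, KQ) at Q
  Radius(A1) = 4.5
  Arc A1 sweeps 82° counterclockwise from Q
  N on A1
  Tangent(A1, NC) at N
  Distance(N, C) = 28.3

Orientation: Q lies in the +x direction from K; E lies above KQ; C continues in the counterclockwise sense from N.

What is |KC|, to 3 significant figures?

62.8

On A1, Q sits at bearing -90° from E; an 82° counterclockwise sweep puts N at bearing -8°, so N = E + 4.5·(cos -8°, sin -8°) = (50.2, 3.87). Since A1 is tangent to NC there, EN ⟂ NC, so NC runs along (−sin -8°, cos -8°); with |NC| = 28.3, C = (54.1, 31.9). Then |KC| = |C − K| = 62.8.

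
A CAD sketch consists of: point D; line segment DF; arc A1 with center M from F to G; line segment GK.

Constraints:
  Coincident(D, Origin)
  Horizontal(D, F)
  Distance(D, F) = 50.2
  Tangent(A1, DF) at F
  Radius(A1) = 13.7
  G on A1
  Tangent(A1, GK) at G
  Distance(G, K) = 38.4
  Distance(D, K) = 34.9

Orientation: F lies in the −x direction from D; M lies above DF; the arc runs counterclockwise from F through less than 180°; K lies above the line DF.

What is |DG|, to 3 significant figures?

40.5

D is at the origin; DF is horizontal with |DF| = 50.2 and F on the −x side, so F = (-50.2, 0.00). The tangent condition forces MF to be normal to DF, so M = F + (0, 13.7) = (-50.2, 13.7). Since MG ⟂ GK (tangency), |MK| = √(13.7² + 38.4²) = 40.8 regardless of where G sits on A1. So K lies on both circle(D, 34.9) and circle(M, 40.8); the above-DF intersection is K = (-13.8, 32.1). G is the foot of the tangent from K: G = (-40.3, 4.25).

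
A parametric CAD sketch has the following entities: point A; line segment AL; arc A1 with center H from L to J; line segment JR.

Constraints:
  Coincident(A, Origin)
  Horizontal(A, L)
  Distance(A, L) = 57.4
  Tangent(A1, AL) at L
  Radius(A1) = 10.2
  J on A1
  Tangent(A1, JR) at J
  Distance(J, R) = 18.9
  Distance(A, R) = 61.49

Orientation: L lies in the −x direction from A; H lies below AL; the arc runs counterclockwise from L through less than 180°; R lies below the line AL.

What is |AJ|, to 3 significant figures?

67.3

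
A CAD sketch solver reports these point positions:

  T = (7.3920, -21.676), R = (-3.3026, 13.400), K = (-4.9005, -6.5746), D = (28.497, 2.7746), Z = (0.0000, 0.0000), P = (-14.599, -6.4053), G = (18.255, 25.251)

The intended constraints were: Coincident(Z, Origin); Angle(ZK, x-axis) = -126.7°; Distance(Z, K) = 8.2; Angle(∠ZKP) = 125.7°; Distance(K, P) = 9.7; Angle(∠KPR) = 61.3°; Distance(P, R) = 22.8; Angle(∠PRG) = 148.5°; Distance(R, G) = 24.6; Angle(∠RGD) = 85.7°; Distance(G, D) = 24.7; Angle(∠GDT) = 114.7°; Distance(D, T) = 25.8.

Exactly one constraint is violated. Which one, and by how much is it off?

Distance(D, T) = 25.8 — off by 6.50.

Z = (0.00, 0.00) ✓; ZK at -126.7° ✓; |ZK| = 8.200 ✓; ∠ZKP = 125.7° ✓; |KP| = 9.700 ✓; ∠KPR = 61.30° ✓; |PR| = 22.80 ✓; ∠PRG = 148.5° ✓; |RG| = 24.60 ✓; ∠RGD = 85.70° ✓; |GD| = 24.70 ✓; ∠GDT = 114.7° ✓; |DT| = 32.30 ✗.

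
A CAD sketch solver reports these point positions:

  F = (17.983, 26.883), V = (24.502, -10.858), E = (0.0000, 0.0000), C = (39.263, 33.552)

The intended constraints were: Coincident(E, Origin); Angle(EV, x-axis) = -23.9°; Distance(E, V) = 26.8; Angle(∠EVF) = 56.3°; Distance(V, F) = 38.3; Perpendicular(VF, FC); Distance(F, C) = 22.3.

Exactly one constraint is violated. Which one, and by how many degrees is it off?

Perpendicular(VF, FC) — off by 7.60°.

E = (0.00, 0.00) ✓; EV at -23.90° ✓; |EV| = 26.80 ✓; ∠EVF = 56.30° ✓; |VF| = 38.30 ✓; ∠(VF, FC) = 82.40° ✗; |FC| = 22.30 ✓.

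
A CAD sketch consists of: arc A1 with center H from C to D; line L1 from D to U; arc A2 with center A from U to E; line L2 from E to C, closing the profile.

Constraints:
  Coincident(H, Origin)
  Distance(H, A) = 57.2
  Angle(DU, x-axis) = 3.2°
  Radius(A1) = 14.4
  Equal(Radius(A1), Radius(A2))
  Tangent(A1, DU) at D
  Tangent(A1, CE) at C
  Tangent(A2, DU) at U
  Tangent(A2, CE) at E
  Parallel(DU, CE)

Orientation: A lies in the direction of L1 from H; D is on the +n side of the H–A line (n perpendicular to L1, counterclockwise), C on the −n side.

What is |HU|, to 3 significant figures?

59.0

The slot axis is L1's direction at 3.2°, so u = (cos 3.2°, sin 3.2°) = (0.998, 0.0558) and n = (−sin 3.2°, cos 3.2°) = (-0.0558, 0.998). H is at the origin and A lies 57.2 along u from H, so A = 57.2·u = (57.1, 3.19). Tangency of A1 to both parallel lines with radius 14.4 puts D and C at H ± 14.4·n: D = (-0.804, 14.4), C = (0.804, -14.4). Equal radii place U and E the same way about A: U = A + 14.4·n = (56.3, 17.6), E = A − 14.4·n = (57.9, -11.2). Then |HU| = |U − H| = 59.0.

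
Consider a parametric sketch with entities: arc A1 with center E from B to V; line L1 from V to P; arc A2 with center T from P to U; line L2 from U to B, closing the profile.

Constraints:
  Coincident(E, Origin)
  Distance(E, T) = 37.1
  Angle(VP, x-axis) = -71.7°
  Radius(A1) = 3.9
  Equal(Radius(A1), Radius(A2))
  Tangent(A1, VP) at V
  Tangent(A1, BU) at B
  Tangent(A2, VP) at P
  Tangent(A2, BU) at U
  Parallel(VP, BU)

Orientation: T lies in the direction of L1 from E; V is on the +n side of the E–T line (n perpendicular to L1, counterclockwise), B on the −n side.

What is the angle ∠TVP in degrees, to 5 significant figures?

6.0010°

Tangency of A1 to both parallel lines with radius 3.9 puts V and B at E ± 3.9·n: V = (3.7028, 1.2246), B = (-3.7028, -1.2246). Equal radii place P and U the same way about T: P = T + 3.9·n = (15.352, -33.999), U = T − 3.9·n = (7.9464, -36.448). Then cos ∠TVP = VT·VP / (|VT||VP|), giving 6.0010°.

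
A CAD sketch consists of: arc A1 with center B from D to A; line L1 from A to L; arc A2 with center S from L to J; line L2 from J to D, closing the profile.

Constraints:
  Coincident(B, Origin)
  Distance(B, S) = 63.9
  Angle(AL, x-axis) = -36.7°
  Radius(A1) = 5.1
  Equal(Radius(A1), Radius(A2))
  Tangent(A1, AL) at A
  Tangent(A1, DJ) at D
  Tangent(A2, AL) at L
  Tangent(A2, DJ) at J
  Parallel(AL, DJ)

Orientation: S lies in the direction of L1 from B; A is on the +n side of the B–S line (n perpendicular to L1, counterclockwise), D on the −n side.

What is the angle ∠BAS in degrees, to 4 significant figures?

85.44°

The slot axis is L1's direction at -36.7°, so u = (cos -36.7°, sin -36.7°) = (0.8018, -0.5976) and n = (−sin -36.7°, cos -36.7°) = (0.5976, 0.8018). B is at the origin and S lies 63.9 along u from B, so S = 63.9·u = (51.23, -38.19). Tangency of A1 to both parallel lines with radius 5.1 puts A and D at B ± 5.1·n: A = (3.048, 4.089), D = (-3.048, -4.089). Then cos ∠BAS = AB·AS / (|AB||AS|), giving 85.44°.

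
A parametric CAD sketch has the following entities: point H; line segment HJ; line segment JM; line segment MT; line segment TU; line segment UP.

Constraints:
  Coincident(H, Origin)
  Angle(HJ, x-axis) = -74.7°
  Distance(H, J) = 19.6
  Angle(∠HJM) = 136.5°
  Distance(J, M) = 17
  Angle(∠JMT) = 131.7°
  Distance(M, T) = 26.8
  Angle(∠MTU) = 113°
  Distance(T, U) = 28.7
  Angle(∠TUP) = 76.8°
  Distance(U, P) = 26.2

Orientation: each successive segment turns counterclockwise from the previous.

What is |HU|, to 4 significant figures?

49.06

∠JMT = 131.7° gives MT at 17.10° from the x-axis; with |MT| = 26.8, T = (45.33, -19.83). ∠MTU = 113.0° gives TU at 84.10° from the x-axis; with |TU| = 28.7, U = (48.28, 8.716). Then |HU| = |U − H| = 49.06.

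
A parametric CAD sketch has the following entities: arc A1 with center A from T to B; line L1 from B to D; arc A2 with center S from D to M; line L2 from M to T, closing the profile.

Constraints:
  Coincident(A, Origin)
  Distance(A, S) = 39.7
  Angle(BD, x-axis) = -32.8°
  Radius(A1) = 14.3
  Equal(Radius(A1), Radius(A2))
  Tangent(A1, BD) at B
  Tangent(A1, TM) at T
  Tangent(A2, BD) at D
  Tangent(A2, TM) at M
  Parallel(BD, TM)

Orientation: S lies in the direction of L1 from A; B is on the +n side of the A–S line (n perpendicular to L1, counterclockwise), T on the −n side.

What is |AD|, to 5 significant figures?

42.197

The slot axis is L1's direction at -32.8°, so u = (cos -32.8°, sin -32.8°) = (0.84057, -0.54171) and n = (−sin -32.8°, cos -32.8°) = (0.54171, 0.84057). A is at the origin and S lies 39.7 along u from A, so S = 39.7·u = (33.370, -21.506). Tangency of A1 to both parallel lines with radius 14.3 puts B and T at A ± 14.3·n: B = (7.7464, 12.020), T = (-7.7464, -12.020). Equal radii place D and M the same way about S: D = S + 14.3·n = (41.117, -9.4857), M = S − 14.3·n = (25.624, -33.526). Then |AD| = |D − A| = 42.197.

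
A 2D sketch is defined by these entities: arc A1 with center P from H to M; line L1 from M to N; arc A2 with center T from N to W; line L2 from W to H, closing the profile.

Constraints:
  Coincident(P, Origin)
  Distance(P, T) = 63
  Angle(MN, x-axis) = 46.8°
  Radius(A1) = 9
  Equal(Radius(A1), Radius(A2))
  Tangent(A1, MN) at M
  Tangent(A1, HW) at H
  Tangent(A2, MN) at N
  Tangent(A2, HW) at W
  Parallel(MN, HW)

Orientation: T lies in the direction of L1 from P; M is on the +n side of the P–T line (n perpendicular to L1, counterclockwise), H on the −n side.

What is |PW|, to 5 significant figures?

63.640

The slot axis is L1's direction at 46.8°, so u = (cos 46.8°, sin 46.8°) = (0.68455, 0.72897) and n = (−sin 46.8°, cos 46.8°) = (-0.72897, 0.68455). P is at the origin and T lies 63.0 along u from P, so T = 63.0·u = (43.126, 45.925). Tangency of A1 to both parallel lines with radius 9.0 puts M and H at P ± 9.0·n: M = (-6.5607, 6.1609), H = (6.5607, -6.1609). Equal radii place N and W the same way about T: N = T + 9.0·n = (36.566, 52.086), W = T − 9.0·n = (49.687, 39.764). Then |PW| = |W − P| = 63.640.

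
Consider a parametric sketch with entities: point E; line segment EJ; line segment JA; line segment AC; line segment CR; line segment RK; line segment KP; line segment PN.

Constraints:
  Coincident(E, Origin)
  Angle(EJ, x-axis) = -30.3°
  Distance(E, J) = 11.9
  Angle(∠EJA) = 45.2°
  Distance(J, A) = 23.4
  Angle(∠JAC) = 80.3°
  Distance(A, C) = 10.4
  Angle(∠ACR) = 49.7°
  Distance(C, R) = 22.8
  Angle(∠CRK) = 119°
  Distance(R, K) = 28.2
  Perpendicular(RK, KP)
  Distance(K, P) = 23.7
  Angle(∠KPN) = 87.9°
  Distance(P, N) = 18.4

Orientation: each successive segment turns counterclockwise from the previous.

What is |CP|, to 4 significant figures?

39.43

E is at the origin; EJ runs at -30.3° with length 11.9, so J = (10.27, -6.004). ∠EJA = 45.2° gives JA at 104.5° from the x-axis; with |JA| = 23.4, A = (4.416, 16.65). ∠JAC = 80.3° gives AC at -155.8° from the x-axis; with |AC| = 10.4, C = (-5.071, 12.39). ∠ACR = 49.7° gives CR at -25.50° from the x-axis; with |CR| = 22.8, R = (15.51, 2.572). ∠CRK = 119.0° gives RK at 35.50° from the x-axis; with |RK| = 28.2, K = (38.47, 18.95). RK ⟂ KP, so KP runs at 125.5°; with |KP| = 23.7, P = (24.70, 38.24). Then |CP| = |P − C| = 39.43.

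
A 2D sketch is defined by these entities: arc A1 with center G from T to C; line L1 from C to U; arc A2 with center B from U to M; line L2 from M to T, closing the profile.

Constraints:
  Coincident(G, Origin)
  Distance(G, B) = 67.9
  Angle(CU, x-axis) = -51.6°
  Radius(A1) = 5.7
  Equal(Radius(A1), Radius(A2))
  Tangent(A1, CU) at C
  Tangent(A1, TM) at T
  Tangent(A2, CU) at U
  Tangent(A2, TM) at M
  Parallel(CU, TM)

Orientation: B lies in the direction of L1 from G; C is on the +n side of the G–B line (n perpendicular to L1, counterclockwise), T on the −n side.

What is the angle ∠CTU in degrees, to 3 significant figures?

80.5°

The slot axis is L1's direction at -51.6°, so u = (cos -51.6°, sin -51.6°) = (0.621, -0.784) and n = (−sin -51.6°, cos -51.6°) = (0.784, 0.621). G is at the origin and B lies 67.9 along u from G, so B = 67.9·u = (42.2, -53.2). Tangency of A1 to both parallel lines with radius 5.7 puts C and T at G ± 5.7·n: C = (4.47, 3.54), T = (-4.47, -3.54). Equal radii place U and M the same way about B: U = B + 5.7·n = (46.6, -49.7), M = B − 5.7·n = (37.7, -56.8). Then cos ∠CTU = TC·TU / (|TC||TU|), giving 80.5°.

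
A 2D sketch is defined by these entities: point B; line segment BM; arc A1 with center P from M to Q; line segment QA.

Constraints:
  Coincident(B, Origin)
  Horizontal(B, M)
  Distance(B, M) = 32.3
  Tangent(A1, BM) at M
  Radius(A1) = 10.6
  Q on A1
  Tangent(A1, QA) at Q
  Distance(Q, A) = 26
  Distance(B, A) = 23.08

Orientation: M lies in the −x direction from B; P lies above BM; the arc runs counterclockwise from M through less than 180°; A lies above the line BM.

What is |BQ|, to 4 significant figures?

24.85

Checks: ∠(PM, MB) = 90.00° ✓; |PM| = 10.60 ✓; |PQ| = 10.60 ✓; ∠(PQ, QA) = 90.00° ✓; |QA| = 26.00 ✓; |BA| = 23.08 ✓.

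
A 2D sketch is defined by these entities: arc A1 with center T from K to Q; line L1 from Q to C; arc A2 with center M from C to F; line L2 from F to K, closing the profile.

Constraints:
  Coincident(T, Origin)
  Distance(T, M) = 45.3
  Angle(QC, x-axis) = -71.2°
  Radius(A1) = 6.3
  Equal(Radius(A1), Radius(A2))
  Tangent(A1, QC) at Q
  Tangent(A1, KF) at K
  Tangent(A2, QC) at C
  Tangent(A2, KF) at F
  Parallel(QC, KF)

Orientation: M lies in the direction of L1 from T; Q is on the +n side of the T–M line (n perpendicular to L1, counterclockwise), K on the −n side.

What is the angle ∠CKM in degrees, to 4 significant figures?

7.626°

The slot axis is L1's direction at -71.2°, so u = (cos -71.2°, sin -71.2°) = (0.3223, -0.9466) and n = (−sin -71.2°, cos -71.2°) = (0.9466, 0.3223). T is at the origin and M lies 45.3 along u from T, so M = 45.3·u = (14.60, -42.88). Tangency of A1 to both parallel lines with radius 6.3 puts Q and K at T ± 6.3·n: Q = (5.964, 2.030), K = (-5.964, -2.030). Equal radii place C and F the same way about M: C = M + 6.3·n = (20.56, -40.85), F = M − 6.3·n = (8.635, -44.91). Then cos ∠CKM = KC·KM / (|KC||KM|), giving 7.626°.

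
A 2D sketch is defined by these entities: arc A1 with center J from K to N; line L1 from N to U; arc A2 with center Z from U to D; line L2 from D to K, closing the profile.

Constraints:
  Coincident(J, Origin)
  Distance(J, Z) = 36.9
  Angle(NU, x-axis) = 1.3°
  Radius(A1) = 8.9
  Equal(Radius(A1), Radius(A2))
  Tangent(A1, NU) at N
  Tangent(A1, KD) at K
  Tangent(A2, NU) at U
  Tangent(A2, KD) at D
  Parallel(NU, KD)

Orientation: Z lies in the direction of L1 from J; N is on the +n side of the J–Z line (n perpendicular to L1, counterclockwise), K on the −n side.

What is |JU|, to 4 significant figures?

37.96

Tangency of A1 to both parallel lines with radius 8.9 puts N and K at J ± 8.9·n: N = (-0.2019, 8.898), K = (0.2019, -8.898). Equal radii place U and D the same way about Z: U = Z + 8.9·n = (36.69, 9.735), D = Z − 8.9·n = (37.09, -8.061). Then |JU| = |U − J| = 37.96.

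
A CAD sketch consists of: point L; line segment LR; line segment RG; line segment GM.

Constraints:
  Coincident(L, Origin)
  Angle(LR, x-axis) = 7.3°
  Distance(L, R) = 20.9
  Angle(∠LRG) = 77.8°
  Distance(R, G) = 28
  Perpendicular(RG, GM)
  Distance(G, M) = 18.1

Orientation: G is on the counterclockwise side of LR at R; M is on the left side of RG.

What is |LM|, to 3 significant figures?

23.7

L is at the origin; LR runs at 7.3° with length 20.9, so R = 20.9·(cos 7.3°, sin 7.3°) = (20.7, 2.66). ∠LRG = 77.8°, so RG runs at 7.3° + (180° − 77.8°) = 110° from the x-axis; with |RG| = 28.0, G = R + 28.0·(cos 110°, sin 110°) = (11.4, 29.0). RG is perpendicular to GM; with |GM| = 18.1 on the left of RG, M = G + 18.1·(-0.943, -0.334) = (-5.68, 23.0). Then |LM| = |M − L| = 23.7.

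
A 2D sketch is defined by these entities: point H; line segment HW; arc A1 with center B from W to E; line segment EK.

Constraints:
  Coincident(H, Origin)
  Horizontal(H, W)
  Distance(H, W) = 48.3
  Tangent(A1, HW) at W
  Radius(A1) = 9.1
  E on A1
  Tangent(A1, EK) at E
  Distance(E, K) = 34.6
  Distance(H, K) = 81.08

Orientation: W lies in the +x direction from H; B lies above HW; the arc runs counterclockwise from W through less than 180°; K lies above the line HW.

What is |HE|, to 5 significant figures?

56.408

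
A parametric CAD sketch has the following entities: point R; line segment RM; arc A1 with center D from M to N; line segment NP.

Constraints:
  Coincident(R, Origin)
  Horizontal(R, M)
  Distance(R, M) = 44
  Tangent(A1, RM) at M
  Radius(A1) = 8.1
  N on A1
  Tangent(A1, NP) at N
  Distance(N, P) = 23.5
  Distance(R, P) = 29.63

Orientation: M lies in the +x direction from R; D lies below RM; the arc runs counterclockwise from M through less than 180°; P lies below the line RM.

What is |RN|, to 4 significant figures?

38.16

R is at the origin; R and M share the same y with |RM| = 44.0 and M on the +x side, so M = (44.00, 0.000). A1 meets RM tangentially, so DM is at right angles to RM, so D = M + (0, -8.1) = (44.00, -8.100). Since DN ⟂ NP (tangency), |DP| = √(8.1² + 23.5²) = 24.86 regardless of where N sits on A1. So P lies on both circle(R, 29.63) and circle(D, 24.86); the below-RM intersection is P = (22.06, -19.78). N is the foot of the tangent from P: N = (38.07, -2.581).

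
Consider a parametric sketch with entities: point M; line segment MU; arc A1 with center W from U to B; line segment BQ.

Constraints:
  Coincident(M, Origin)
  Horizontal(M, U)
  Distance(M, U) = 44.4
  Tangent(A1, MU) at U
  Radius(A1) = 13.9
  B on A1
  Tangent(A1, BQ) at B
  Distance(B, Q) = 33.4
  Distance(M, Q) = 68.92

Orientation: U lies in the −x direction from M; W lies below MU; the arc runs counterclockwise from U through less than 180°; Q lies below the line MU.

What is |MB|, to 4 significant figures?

60.42

Checks: |WB| = 13.90 ✓; ∠(WB, BQ) = 90.00° ✓; |BQ| = 33.40 ✓; |MQ| = 68.92 ✓.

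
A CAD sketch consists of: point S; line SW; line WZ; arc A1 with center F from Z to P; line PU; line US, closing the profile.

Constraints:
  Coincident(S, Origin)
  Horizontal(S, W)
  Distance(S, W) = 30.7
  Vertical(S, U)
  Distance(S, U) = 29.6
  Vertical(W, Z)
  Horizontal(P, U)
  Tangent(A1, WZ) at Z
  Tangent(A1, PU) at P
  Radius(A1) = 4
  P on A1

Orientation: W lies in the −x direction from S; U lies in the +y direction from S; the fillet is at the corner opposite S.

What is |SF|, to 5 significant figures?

36.990

S and U share the same x with |SU| = 29.6 and U on the +y side, so U = (0.0000, 29.600). The virtual corner opposite S is at (-30.700, 29.600). A1 meets WZ tangentially, so FZ is at right angles to WZ and tangency of A1 to PU means the radius FP is perpendicular to PU, with radius 4.0, so the center F sits 4.0 in from both sides at F = (-26.700, 25.600). Then |SF| = |F − S| = 36.990.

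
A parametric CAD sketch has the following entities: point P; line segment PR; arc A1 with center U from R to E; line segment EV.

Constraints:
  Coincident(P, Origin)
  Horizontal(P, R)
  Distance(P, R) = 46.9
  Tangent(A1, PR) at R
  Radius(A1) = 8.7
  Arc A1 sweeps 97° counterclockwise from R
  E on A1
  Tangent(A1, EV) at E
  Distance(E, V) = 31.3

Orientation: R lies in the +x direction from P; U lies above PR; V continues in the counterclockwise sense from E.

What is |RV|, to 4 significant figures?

41.11

P is at the origin; P and R share the same y with |PR| = 46.9 and R on the +x side, so R = (46.90, 0.000). Tangency of A1 to PR means the radius UR is perpendicular to PR, so U = R + (0, 8.7) = (46.90, 8.700). On A1, R sits at bearing -90° from U; a 97° counterclockwise sweep puts E at bearing 7°, so E = U + 8.7·(cos 7°, sin 7°) = (55.54, 9.760). Tangency of A1 to EV means the radius UE is perpendicular to EV, so EV runs along (−sin 7°, cos 7°); with |EV| = 31.3, V = (51.72, 40.83). Then |RV| = |V − R| = 41.11.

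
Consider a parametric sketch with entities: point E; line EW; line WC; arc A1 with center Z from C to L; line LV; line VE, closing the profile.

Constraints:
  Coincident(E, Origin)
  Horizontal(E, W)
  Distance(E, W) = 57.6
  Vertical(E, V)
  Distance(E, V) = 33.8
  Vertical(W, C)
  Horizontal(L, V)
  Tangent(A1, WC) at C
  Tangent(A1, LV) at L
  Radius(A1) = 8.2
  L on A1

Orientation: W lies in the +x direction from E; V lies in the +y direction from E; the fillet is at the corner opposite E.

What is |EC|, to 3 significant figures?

63.0

E is at the origin; E and W share the same y with |EW| = 57.6 and W on the +x side, so W = (57.6, 0.00). E and V share the same x with |EV| = 33.8 and V on the +y side, so V = (0.00, 33.8). The virtual corner opposite E is at (57.6, 33.8). Since A1 is tangent to WC there, ZC ⟂ WC and tangency of A1 to LV means the radius ZL is perpendicular to LV, with radius 8.2, so the center Z sits 8.2 in from both sides at Z = (49.4, 25.6). That places the tangent points at C = (57.6, 25.6) on WC and L = (49.4, 33.8) on LV. Then |EC| = |C − E| = 63.0.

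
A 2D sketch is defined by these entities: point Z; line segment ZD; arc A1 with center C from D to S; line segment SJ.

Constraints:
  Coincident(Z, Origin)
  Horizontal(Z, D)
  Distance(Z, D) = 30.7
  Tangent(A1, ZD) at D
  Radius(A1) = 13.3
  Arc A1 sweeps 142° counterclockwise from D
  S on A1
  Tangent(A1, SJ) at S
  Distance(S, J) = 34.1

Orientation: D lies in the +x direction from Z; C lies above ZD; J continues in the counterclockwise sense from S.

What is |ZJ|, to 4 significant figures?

46.36

On A1, D sits at bearing -90° from C; a 142° counterclockwise sweep puts S at bearing 52°, so S = C + 13.3·(cos 52°, sin 52°) = (38.89, 23.78). Since A1 is tangent to SJ there, CS ⟂ SJ, so SJ runs along (−sin 52°, cos 52°); with |SJ| = 34.1, J = (12.02, 44.77). Then |ZJ| = |J − Z| = 46.36.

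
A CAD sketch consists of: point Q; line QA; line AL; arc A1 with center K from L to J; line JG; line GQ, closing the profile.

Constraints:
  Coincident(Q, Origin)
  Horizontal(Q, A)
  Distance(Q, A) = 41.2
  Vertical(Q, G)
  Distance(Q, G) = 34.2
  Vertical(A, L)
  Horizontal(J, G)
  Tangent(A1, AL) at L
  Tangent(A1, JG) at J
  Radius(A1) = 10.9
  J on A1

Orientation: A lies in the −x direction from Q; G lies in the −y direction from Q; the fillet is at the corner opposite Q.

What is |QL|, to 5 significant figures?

47.332

The virtual corner opposite Q is at (-41.200, -34.200). Since A1 is tangent to AL there, KL ⟂ AL and A1 meets JG tangentially, so KJ is at right angles to JG, with radius 10.9, so the center K sits 10.9 in from both sides at K = (-30.300, -23.300). That places the tangent points at L = (-41.200, -23.300) on AL and J = (-30.300, -34.200) on JG. Then |QL| = |L − Q| = 47.332.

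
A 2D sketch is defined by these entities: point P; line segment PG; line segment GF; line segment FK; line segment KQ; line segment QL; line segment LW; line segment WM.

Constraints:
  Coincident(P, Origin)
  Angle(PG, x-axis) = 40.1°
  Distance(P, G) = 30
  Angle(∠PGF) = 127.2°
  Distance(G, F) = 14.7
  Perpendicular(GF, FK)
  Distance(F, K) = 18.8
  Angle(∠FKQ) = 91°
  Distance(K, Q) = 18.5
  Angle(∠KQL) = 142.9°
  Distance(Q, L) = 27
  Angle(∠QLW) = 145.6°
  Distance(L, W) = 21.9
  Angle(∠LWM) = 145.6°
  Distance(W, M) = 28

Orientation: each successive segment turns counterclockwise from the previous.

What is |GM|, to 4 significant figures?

51.39

P is at the origin; PG runs at 40.1° with length 30.0, so G = (22.95, 19.32). ∠PGF = 127.2° gives GF at 92.90° from the x-axis; with |GF| = 14.7, F = (22.20, 34.00). GF is perpendicular to FK, so FK runs at -177.1°; with |FK| = 18.8, K = (3.428, 33.05). ∠FKQ = 91.0° gives KQ at -88.10° from the x-axis; with |KQ| = 18.5, Q = (4.041, 14.56). ∠KQL = 142.9° gives QL at -51.00° from the x-axis; with |QL| = 27.0, L = (21.03, -6.419). ∠QLW = 145.6° gives LW at -16.60° from the x-axis; with |LW| = 21.9, W = (42.02, -12.68). ∠LWM = 145.6° gives WM at 17.80° from the x-axis; with |WM| = 28.0, M = (68.68, -4.116). Then |GM| = |M − G| = 51.39.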